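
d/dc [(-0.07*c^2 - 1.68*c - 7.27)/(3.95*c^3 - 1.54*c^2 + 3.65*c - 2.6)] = (0.2765*c^4 + 13.272*c^3 + 83.3068*c^2 - 22.0276*c + 30.9035)/(15.6025*c^6 - 12.166*c^5 + 31.2066*c^4 - 31.782*c^3 + 21.3305*c^2 - 18.98*c + 6.76)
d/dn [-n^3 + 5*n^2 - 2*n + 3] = -3*n^2 + 10*n - 2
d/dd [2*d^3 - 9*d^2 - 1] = 6*d*(d - 3)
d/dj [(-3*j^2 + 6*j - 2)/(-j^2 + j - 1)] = (3*j^2 + 2*j - 4)/(j^4 - 2*j^3 + 3*j^2 - 2*j + 1)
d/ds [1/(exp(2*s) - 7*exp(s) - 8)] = (7 - 2*exp(s))*exp(s)/(-exp(2*s) + 7*exp(s) + 8)^2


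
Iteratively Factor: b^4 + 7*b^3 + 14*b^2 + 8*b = (b + 2)*(b^3 + 5*b^2 + 4*b) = (b + 1)*(b + 2)*(b^2 + 4*b) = (b + 1)*(b + 2)*(b + 4)*(b)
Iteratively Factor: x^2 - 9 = (x + 3)*(x - 3)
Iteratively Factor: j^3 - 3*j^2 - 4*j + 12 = (j - 3)*(j^2 - 4) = (j - 3)*(j + 2)*(j - 2)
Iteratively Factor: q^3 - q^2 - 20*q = (q + 4)*(q^2 - 5*q) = q*(q + 4)*(q - 5)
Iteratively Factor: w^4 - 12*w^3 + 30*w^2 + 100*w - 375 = (w - 5)*(w^3 - 7*w^2 - 5*w + 75) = (w - 5)*(w + 3)*(w^2 - 10*w + 25) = (w - 5)^2*(w + 3)*(w - 5)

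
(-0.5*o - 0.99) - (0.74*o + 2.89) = -1.24*o - 3.88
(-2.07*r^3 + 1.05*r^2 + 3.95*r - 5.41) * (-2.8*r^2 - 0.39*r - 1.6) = 5.796*r^5 - 2.1327*r^4 - 8.1575*r^3 + 11.9275*r^2 - 4.2101*r + 8.656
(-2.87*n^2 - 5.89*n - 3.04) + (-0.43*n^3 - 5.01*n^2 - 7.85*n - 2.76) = -0.43*n^3 - 7.88*n^2 - 13.74*n - 5.8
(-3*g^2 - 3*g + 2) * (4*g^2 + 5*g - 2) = -12*g^4 - 27*g^3 - g^2 + 16*g - 4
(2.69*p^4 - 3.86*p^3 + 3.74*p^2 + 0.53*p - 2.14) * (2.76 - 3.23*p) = -8.6887*p^5 + 19.8922*p^4 - 22.7338*p^3 + 8.6105*p^2 + 8.375*p - 5.9064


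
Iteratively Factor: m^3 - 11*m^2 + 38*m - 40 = (m - 4)*(m^2 - 7*m + 10) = (m - 5)*(m - 4)*(m - 2)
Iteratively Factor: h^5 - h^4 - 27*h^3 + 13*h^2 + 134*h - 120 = (h - 2)*(h^4 + h^3 - 25*h^2 - 37*h + 60) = (h - 2)*(h + 3)*(h^3 - 2*h^2 - 19*h + 20) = (h - 2)*(h + 3)*(h + 4)*(h^2 - 6*h + 5) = (h - 5)*(h - 2)*(h + 3)*(h + 4)*(h - 1)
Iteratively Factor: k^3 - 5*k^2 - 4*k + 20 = (k - 2)*(k^2 - 3*k - 10) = (k - 5)*(k - 2)*(k + 2)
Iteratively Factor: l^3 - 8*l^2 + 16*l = (l)*(l^2 - 8*l + 16) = l*(l - 4)*(l - 4)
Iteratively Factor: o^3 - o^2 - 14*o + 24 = (o - 2)*(o^2 + o - 12) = (o - 3)*(o - 2)*(o + 4)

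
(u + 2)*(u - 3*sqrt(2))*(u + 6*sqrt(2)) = u^3 + 2*u^2 + 3*sqrt(2)*u^2 - 36*u + 6*sqrt(2)*u - 72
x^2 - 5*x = x*(x - 5)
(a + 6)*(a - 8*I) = a^2 + 6*a - 8*I*a - 48*I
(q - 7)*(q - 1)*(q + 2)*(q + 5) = q^4 - q^3 - 39*q^2 - 31*q + 70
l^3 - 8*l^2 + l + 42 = (l - 7)*(l - 3)*(l + 2)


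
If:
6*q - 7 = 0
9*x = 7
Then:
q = 7/6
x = 7/9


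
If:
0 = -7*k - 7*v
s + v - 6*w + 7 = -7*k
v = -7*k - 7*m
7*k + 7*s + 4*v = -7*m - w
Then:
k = 43*w/45 - 49/45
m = 14/15 - 86*w/105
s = 4*w/15 - 7/15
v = 49/45 - 43*w/45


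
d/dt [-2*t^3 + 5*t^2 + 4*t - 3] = -6*t^2 + 10*t + 4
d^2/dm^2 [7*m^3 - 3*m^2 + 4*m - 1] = 42*m - 6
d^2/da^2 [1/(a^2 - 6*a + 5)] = 2*(-a^2 + 6*a + 4*(a - 3)^2 - 5)/(a^2 - 6*a + 5)^3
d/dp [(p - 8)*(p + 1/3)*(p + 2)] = 3*p^2 - 34*p/3 - 18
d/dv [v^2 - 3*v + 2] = 2*v - 3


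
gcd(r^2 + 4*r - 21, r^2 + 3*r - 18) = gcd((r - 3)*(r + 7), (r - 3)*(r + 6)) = r - 3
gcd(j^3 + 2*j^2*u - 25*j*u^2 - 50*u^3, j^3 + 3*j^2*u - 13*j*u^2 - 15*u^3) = j + 5*u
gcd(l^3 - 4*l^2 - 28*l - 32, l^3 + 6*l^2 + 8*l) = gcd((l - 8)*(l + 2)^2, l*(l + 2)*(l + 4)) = l + 2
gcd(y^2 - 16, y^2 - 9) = 1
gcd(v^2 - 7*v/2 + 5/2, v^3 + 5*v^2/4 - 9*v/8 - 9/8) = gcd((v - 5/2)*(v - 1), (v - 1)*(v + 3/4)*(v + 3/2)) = v - 1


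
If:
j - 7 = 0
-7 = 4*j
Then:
No Solution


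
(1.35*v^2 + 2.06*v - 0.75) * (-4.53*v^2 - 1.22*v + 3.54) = -6.1155*v^4 - 10.9788*v^3 + 5.6633*v^2 + 8.2074*v - 2.655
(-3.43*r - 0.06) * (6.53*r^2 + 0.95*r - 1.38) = -22.3979*r^3 - 3.6503*r^2 + 4.6764*r + 0.0828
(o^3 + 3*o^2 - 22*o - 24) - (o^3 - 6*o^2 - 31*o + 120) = 9*o^2 + 9*o - 144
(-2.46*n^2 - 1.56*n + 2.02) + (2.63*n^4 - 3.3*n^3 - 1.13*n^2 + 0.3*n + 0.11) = 2.63*n^4 - 3.3*n^3 - 3.59*n^2 - 1.26*n + 2.13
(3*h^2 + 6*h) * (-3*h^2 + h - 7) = -9*h^4 - 15*h^3 - 15*h^2 - 42*h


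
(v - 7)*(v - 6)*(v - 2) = v^3 - 15*v^2 + 68*v - 84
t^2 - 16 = (t - 4)*(t + 4)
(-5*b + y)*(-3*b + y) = 15*b^2 - 8*b*y + y^2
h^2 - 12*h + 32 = (h - 8)*(h - 4)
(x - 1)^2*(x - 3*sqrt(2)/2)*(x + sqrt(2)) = x^4 - 2*x^3 - sqrt(2)*x^3/2 - 2*x^2 + sqrt(2)*x^2 - sqrt(2)*x/2 + 6*x - 3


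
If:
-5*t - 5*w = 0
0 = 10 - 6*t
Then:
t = 5/3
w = -5/3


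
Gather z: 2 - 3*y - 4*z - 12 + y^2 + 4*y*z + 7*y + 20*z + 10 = y^2 + 4*y + z*(4*y + 16)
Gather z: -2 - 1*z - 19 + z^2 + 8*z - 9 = z^2 + 7*z - 30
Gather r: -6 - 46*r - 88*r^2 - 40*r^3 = -40*r^3 - 88*r^2 - 46*r - 6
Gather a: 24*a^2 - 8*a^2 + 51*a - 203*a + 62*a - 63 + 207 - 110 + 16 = 16*a^2 - 90*a + 50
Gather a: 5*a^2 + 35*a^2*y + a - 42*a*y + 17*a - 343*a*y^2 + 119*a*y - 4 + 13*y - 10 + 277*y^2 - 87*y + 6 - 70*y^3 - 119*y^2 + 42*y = a^2*(35*y + 5) + a*(-343*y^2 + 77*y + 18) - 70*y^3 + 158*y^2 - 32*y - 8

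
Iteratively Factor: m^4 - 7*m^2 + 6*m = (m + 3)*(m^3 - 3*m^2 + 2*m) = m*(m + 3)*(m^2 - 3*m + 2) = m*(m - 1)*(m + 3)*(m - 2)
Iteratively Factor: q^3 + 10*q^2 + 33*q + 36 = (q + 4)*(q^2 + 6*q + 9) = (q + 3)*(q + 4)*(q + 3)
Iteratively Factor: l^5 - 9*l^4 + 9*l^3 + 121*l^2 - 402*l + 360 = (l - 2)*(l^4 - 7*l^3 - 5*l^2 + 111*l - 180) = (l - 3)*(l - 2)*(l^3 - 4*l^2 - 17*l + 60) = (l - 3)^2*(l - 2)*(l^2 - l - 20) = (l - 3)^2*(l - 2)*(l + 4)*(l - 5)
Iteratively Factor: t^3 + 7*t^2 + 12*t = (t)*(t^2 + 7*t + 12) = t*(t + 4)*(t + 3)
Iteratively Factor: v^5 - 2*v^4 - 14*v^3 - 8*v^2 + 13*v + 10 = (v - 5)*(v^4 + 3*v^3 + v^2 - 3*v - 2) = (v - 5)*(v + 2)*(v^3 + v^2 - v - 1) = (v - 5)*(v + 1)*(v + 2)*(v^2 - 1) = (v - 5)*(v - 1)*(v + 1)*(v + 2)*(v + 1)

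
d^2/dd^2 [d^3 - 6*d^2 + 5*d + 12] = 6*d - 12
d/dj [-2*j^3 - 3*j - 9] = -6*j^2 - 3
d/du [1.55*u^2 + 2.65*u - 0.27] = 3.1*u + 2.65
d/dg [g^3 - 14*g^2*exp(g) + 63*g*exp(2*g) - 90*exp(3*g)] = -14*g^2*exp(g) + 3*g^2 + 126*g*exp(2*g) - 28*g*exp(g) - 270*exp(3*g) + 63*exp(2*g)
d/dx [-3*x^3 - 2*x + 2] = -9*x^2 - 2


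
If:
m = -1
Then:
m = -1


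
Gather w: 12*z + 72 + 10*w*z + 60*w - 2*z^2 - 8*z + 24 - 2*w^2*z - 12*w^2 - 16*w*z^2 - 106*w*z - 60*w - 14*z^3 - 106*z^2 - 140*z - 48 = w^2*(-2*z - 12) + w*(-16*z^2 - 96*z) - 14*z^3 - 108*z^2 - 136*z + 48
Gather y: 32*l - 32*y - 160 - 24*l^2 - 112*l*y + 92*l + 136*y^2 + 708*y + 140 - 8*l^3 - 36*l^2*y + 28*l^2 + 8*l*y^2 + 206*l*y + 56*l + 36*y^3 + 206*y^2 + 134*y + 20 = -8*l^3 + 4*l^2 + 180*l + 36*y^3 + y^2*(8*l + 342) + y*(-36*l^2 + 94*l + 810)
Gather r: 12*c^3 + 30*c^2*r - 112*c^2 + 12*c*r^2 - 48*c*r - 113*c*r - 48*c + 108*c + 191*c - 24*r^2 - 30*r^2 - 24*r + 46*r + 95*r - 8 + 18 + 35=12*c^3 - 112*c^2 + 251*c + r^2*(12*c - 54) + r*(30*c^2 - 161*c + 117) + 45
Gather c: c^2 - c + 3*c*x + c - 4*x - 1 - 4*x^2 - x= c^2 + 3*c*x - 4*x^2 - 5*x - 1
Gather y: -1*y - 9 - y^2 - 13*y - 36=-y^2 - 14*y - 45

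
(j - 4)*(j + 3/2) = j^2 - 5*j/2 - 6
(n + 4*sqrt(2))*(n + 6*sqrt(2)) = n^2 + 10*sqrt(2)*n + 48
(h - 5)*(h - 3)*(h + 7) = h^3 - h^2 - 41*h + 105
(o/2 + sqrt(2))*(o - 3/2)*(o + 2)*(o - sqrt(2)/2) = o^4/2 + o^3/4 + 3*sqrt(2)*o^3/4 - 5*o^2/2 + 3*sqrt(2)*o^2/8 - 9*sqrt(2)*o/4 - o/2 + 3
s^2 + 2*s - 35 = (s - 5)*(s + 7)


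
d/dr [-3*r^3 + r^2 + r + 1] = -9*r^2 + 2*r + 1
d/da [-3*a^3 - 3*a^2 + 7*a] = -9*a^2 - 6*a + 7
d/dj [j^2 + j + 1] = 2*j + 1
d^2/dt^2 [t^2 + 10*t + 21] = 2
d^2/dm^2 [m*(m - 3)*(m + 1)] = 6*m - 4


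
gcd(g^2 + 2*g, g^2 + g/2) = g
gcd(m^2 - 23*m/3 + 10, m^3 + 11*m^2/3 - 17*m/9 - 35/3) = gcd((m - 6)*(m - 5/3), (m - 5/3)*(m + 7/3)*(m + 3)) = m - 5/3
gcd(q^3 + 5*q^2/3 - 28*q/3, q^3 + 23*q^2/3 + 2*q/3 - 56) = q^2 + 5*q/3 - 28/3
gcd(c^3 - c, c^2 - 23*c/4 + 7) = 1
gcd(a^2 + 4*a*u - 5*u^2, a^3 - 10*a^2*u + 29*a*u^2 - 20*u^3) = -a + u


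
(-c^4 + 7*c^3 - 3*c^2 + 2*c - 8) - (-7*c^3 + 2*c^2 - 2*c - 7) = -c^4 + 14*c^3 - 5*c^2 + 4*c - 1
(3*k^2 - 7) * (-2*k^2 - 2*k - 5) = -6*k^4 - 6*k^3 - k^2 + 14*k + 35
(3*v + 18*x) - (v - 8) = 2*v + 18*x + 8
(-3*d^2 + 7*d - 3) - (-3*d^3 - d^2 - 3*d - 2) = 3*d^3 - 2*d^2 + 10*d - 1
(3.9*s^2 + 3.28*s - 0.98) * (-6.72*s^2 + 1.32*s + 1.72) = -26.208*s^4 - 16.8936*s^3 + 17.6232*s^2 + 4.348*s - 1.6856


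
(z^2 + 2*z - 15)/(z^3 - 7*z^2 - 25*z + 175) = (z - 3)/(z^2 - 12*z + 35)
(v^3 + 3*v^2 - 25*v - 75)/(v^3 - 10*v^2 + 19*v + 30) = (v^2 + 8*v + 15)/(v^2 - 5*v - 6)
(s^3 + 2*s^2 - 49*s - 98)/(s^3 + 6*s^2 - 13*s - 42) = (s - 7)/(s - 3)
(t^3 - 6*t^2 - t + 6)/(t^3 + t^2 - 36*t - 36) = (t - 1)/(t + 6)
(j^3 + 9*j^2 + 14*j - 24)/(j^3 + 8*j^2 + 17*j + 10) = (j^3 + 9*j^2 + 14*j - 24)/(j^3 + 8*j^2 + 17*j + 10)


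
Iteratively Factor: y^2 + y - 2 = (y + 2)*(y - 1)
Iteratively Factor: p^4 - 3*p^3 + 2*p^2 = (p)*(p^3 - 3*p^2 + 2*p) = p*(p - 1)*(p^2 - 2*p) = p^2*(p - 1)*(p - 2)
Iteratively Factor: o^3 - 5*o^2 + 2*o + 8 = (o - 2)*(o^2 - 3*o - 4) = (o - 2)*(o + 1)*(o - 4)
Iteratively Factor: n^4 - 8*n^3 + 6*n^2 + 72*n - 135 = (n - 3)*(n^3 - 5*n^2 - 9*n + 45) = (n - 3)^2*(n^2 - 2*n - 15) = (n - 5)*(n - 3)^2*(n + 3)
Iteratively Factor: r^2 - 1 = (r + 1)*(r - 1)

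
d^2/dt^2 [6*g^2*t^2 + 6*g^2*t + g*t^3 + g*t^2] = 2*g*(6*g + 3*t + 1)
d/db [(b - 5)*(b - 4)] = 2*b - 9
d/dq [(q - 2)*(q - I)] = 2*q - 2 - I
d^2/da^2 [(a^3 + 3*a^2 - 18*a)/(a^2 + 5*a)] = -16/(a^3 + 15*a^2 + 75*a + 125)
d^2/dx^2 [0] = 0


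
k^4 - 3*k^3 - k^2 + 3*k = k*(k - 3)*(k - 1)*(k + 1)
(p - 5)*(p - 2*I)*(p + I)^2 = p^4 - 5*p^3 + 3*p^2 - 15*p + 2*I*p - 10*I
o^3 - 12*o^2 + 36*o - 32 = (o - 8)*(o - 2)^2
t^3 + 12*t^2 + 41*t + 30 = (t + 1)*(t + 5)*(t + 6)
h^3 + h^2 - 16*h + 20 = (h - 2)^2*(h + 5)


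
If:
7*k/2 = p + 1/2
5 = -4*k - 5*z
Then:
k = -5*z/4 - 5/4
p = -35*z/8 - 39/8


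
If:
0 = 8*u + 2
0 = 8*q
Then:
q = 0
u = -1/4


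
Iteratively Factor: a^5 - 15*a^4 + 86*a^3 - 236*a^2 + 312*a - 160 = (a - 2)*(a^4 - 13*a^3 + 60*a^2 - 116*a + 80) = (a - 4)*(a - 2)*(a^3 - 9*a^2 + 24*a - 20) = (a - 5)*(a - 4)*(a - 2)*(a^2 - 4*a + 4) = (a - 5)*(a - 4)*(a - 2)^2*(a - 2)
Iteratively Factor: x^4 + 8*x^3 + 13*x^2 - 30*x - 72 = (x + 3)*(x^3 + 5*x^2 - 2*x - 24) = (x - 2)*(x + 3)*(x^2 + 7*x + 12) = (x - 2)*(x + 3)^2*(x + 4)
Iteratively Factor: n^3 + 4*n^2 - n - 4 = (n - 1)*(n^2 + 5*n + 4) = (n - 1)*(n + 1)*(n + 4)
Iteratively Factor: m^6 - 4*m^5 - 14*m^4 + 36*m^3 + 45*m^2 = (m)*(m^5 - 4*m^4 - 14*m^3 + 36*m^2 + 45*m) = m*(m + 3)*(m^4 - 7*m^3 + 7*m^2 + 15*m) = m*(m - 3)*(m + 3)*(m^3 - 4*m^2 - 5*m) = m^2*(m - 3)*(m + 3)*(m^2 - 4*m - 5) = m^2*(m - 5)*(m - 3)*(m + 3)*(m + 1)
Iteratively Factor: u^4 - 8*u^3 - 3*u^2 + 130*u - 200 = (u - 5)*(u^3 - 3*u^2 - 18*u + 40) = (u - 5)*(u + 4)*(u^2 - 7*u + 10) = (u - 5)*(u - 2)*(u + 4)*(u - 5)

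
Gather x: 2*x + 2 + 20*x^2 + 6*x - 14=20*x^2 + 8*x - 12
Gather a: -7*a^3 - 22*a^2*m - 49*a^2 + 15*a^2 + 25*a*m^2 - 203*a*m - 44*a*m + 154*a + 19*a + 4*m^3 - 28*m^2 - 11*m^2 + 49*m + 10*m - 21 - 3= -7*a^3 + a^2*(-22*m - 34) + a*(25*m^2 - 247*m + 173) + 4*m^3 - 39*m^2 + 59*m - 24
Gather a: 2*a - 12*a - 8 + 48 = 40 - 10*a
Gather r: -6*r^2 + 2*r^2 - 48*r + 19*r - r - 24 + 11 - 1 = -4*r^2 - 30*r - 14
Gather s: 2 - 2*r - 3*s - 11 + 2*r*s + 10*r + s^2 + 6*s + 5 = 8*r + s^2 + s*(2*r + 3) - 4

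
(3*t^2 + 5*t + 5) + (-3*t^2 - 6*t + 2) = 7 - t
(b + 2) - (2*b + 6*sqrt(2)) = -b - 6*sqrt(2) + 2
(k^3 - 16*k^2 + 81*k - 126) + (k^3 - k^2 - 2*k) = 2*k^3 - 17*k^2 + 79*k - 126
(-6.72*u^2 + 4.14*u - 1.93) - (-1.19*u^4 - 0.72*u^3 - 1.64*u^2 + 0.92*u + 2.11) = 1.19*u^4 + 0.72*u^3 - 5.08*u^2 + 3.22*u - 4.04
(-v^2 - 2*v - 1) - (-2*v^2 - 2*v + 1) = v^2 - 2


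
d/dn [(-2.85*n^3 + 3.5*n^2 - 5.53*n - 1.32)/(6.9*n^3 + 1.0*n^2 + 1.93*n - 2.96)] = (7.105427357601e-15*n^5 - 27.0*n^4 + 65.313*n^3 + 64.917*n^2 - 18.08*n + 18.9164)/(47.61*n^6 + 13.8*n^5 + 27.634*n^4 - 36.988*n^3 - 2.1951*n^2 - 11.4256*n + 8.7616)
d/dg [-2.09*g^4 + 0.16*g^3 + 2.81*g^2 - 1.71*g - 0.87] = -8.36*g^3 + 0.48*g^2 + 5.62*g - 1.71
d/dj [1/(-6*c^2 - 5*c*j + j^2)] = (5*c - 2*j)/(6*c^2 + 5*c*j - j^2)^2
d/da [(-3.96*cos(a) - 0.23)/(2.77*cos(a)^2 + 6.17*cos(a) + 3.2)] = (-10.9692*cos(a)^2 - 1.2742*cos(a) + 11.2529)*sin(a)/(7.6729*cos(a)^4 + 34.1818*cos(a)^3 + 55.7969*cos(a)^2 + 39.488*cos(a) + 10.24)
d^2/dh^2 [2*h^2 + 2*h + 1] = 4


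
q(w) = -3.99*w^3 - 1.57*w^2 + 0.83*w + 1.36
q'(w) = -11.97*w^2 - 3.14*w + 0.83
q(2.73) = -89.26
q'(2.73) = -96.95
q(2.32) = -54.99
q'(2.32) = -70.88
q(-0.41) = 1.03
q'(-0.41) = 0.11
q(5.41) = -671.88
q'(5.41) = -366.50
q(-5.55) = 630.50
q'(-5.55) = -350.45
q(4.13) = -303.07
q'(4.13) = -216.31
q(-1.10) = 3.86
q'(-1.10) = -10.20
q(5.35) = -650.13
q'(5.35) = -358.58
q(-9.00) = 2775.43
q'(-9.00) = -940.48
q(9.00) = -3027.05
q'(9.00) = -997.00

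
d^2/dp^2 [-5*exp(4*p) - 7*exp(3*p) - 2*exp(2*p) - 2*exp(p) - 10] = (-80*exp(3*p) - 63*exp(2*p) - 8*exp(p) - 2)*exp(p)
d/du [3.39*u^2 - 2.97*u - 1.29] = 6.78*u - 2.97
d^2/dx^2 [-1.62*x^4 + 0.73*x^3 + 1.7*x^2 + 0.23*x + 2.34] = -19.44*x^2 + 4.38*x + 3.4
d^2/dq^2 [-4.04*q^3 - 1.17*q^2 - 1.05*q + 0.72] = -24.24*q - 2.34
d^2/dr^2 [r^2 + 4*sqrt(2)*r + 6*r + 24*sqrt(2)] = 2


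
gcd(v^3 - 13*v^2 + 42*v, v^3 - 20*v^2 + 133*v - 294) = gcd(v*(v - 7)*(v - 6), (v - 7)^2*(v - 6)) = v^2 - 13*v + 42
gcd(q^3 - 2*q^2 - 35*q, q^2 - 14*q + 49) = q - 7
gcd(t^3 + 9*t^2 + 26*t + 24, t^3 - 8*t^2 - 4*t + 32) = t + 2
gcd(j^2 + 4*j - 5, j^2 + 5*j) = j + 5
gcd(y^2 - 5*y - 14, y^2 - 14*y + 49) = y - 7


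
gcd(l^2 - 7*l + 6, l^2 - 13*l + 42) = l - 6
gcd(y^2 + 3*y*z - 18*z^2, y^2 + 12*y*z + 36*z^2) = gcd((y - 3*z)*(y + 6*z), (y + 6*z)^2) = y + 6*z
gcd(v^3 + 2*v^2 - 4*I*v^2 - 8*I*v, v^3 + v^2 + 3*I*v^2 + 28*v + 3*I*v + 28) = v - 4*I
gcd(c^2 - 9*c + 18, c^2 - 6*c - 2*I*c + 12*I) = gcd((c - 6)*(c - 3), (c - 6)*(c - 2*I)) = c - 6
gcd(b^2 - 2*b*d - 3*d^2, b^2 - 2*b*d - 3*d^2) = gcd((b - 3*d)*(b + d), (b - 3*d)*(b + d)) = b^2 - 2*b*d - 3*d^2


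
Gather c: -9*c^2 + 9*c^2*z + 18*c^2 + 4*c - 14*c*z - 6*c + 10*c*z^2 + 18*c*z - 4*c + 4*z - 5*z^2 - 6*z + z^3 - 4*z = c^2*(9*z + 9) + c*(10*z^2 + 4*z - 6) + z^3 - 5*z^2 - 6*z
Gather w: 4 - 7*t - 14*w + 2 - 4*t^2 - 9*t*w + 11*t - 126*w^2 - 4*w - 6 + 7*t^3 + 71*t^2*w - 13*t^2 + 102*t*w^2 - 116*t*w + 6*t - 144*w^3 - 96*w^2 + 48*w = 7*t^3 - 17*t^2 + 10*t - 144*w^3 + w^2*(102*t - 222) + w*(71*t^2 - 125*t + 30)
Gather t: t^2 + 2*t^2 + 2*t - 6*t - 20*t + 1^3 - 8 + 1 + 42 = 3*t^2 - 24*t + 36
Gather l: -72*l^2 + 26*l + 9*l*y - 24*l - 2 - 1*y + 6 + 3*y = -72*l^2 + l*(9*y + 2) + 2*y + 4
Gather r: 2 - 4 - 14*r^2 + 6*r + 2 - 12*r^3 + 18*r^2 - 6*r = -12*r^3 + 4*r^2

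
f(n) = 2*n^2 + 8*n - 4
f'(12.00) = 56.00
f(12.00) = 380.00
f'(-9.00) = -28.00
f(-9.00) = 86.00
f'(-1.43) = 2.28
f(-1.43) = -11.35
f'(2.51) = 18.04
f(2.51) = 28.68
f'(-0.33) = 6.68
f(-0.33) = -6.42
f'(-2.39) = -1.56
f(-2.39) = -11.70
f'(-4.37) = -9.48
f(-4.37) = -0.77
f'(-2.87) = -3.48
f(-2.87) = -10.49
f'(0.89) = 11.56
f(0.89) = 4.70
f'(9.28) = 45.12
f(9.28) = 242.48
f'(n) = 4*n + 8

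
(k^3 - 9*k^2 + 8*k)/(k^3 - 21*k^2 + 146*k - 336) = k*(k - 1)/(k^2 - 13*k + 42)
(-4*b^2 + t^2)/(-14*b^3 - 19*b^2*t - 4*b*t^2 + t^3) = (-2*b + t)/(-7*b^2 - 6*b*t + t^2)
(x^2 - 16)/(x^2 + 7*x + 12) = (x - 4)/(x + 3)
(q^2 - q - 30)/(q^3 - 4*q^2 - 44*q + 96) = (q^2 - q - 30)/(q^3 - 4*q^2 - 44*q + 96)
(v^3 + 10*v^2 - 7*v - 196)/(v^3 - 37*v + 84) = (v + 7)/(v - 3)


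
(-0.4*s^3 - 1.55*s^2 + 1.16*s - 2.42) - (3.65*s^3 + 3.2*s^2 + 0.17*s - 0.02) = -4.05*s^3 - 4.75*s^2 + 0.99*s - 2.4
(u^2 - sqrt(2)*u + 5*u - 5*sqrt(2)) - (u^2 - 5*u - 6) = -sqrt(2)*u + 10*u - 5*sqrt(2) + 6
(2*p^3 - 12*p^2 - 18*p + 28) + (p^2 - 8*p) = 2*p^3 - 11*p^2 - 26*p + 28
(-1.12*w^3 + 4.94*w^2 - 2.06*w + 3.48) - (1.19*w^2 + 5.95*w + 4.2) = -1.12*w^3 + 3.75*w^2 - 8.01*w - 0.72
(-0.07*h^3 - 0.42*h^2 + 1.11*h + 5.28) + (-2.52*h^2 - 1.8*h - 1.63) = -0.07*h^3 - 2.94*h^2 - 0.69*h + 3.65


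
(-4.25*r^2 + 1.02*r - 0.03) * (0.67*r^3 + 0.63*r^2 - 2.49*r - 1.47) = -2.8475*r^5 - 1.9941*r^4 + 11.205*r^3 + 3.6888*r^2 - 1.4247*r + 0.0441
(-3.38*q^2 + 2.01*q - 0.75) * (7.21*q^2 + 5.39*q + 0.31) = -24.3698*q^4 - 3.7261*q^3 + 4.3786*q^2 - 3.4194*q - 0.2325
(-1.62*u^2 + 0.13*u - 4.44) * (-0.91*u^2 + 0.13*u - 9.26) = 1.4742*u^4 - 0.3289*u^3 + 19.0585*u^2 - 1.781*u + 41.1144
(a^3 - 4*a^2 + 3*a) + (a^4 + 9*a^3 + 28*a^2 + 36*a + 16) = a^4 + 10*a^3 + 24*a^2 + 39*a + 16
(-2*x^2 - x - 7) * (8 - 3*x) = 6*x^3 - 13*x^2 + 13*x - 56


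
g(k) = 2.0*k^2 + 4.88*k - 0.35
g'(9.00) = 40.88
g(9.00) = 205.57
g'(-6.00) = -19.12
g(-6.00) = 42.37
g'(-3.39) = -8.68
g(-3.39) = 6.09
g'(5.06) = 25.12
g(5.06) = 75.55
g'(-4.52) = -13.20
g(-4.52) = 18.45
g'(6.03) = 29.00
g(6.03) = 101.80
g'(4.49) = 22.84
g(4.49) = 61.88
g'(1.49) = 10.84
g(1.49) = 11.36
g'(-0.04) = 4.72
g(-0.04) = -0.54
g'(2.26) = 13.92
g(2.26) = 20.89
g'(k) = 4.0*k + 4.88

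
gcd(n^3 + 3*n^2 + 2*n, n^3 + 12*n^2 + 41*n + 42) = n + 2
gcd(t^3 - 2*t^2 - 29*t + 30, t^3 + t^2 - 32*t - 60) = t^2 - t - 30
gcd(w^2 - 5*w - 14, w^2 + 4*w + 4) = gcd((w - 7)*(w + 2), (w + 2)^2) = w + 2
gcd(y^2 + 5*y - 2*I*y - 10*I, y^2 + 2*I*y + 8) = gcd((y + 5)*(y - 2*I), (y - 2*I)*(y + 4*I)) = y - 2*I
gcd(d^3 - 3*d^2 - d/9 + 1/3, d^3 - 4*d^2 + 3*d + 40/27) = d + 1/3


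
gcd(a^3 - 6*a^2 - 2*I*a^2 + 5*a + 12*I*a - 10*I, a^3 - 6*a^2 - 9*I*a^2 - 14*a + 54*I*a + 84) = a - 2*I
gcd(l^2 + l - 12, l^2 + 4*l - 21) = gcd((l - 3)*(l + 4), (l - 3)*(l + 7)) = l - 3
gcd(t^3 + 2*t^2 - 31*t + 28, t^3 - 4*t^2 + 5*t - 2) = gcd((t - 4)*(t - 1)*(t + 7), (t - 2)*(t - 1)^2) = t - 1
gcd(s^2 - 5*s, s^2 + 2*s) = s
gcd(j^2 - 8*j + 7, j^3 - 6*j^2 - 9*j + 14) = j^2 - 8*j + 7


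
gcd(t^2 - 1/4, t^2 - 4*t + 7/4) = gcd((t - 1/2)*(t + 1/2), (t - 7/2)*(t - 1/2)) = t - 1/2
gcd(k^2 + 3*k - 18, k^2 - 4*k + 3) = k - 3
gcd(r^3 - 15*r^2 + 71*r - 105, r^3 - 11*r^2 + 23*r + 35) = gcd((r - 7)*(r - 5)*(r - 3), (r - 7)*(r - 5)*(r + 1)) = r^2 - 12*r + 35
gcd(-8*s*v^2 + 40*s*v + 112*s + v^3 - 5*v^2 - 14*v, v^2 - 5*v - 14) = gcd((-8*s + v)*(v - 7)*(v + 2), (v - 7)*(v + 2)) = v^2 - 5*v - 14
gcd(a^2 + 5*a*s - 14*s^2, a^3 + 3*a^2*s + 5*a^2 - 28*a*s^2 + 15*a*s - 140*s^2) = a + 7*s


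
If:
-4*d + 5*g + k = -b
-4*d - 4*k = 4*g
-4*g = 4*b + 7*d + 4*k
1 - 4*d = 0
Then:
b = -3/16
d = 1/4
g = 23/64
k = -39/64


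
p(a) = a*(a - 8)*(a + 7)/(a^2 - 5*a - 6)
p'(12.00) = 1.66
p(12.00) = 11.69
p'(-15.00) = 1.09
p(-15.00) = -9.39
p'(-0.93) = 1575.81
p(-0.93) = -103.92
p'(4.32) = 9.17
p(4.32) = 20.14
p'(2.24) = 3.31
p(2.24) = 9.79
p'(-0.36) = 20.38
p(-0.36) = -4.91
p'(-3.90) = 2.14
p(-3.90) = 5.01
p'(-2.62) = 4.24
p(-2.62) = 8.73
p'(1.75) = 3.25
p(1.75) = 8.19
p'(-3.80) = 2.22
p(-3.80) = 5.23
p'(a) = a*(5 - 2*a)*(a - 8)*(a + 7)/(a^2 - 5*a - 6)^2 + a*(a - 8)/(a^2 - 5*a - 6) + a*(a + 7)/(a^2 - 5*a - 6) + (a - 8)*(a + 7)/(a^2 - 5*a - 6)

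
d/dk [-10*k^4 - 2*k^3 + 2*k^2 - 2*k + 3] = -40*k^3 - 6*k^2 + 4*k - 2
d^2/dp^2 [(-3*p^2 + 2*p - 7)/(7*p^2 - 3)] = 4*(49*p^3 - 609*p^2 + 63*p - 87)/(343*p^6 - 441*p^4 + 189*p^2 - 27)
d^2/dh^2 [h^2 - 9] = 2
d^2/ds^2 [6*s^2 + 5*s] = 12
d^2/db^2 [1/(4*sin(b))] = (cos(b)^2 + 1)/(4*sin(b)^3)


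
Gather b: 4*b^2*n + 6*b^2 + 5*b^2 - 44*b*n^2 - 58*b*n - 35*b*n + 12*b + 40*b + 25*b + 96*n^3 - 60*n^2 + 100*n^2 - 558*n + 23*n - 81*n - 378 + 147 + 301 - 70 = b^2*(4*n + 11) + b*(-44*n^2 - 93*n + 77) + 96*n^3 + 40*n^2 - 616*n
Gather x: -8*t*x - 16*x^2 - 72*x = -16*x^2 + x*(-8*t - 72)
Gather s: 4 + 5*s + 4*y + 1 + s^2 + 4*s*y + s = s^2 + s*(4*y + 6) + 4*y + 5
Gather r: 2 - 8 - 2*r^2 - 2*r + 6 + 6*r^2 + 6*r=4*r^2 + 4*r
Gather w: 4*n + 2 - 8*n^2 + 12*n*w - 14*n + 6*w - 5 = -8*n^2 - 10*n + w*(12*n + 6) - 3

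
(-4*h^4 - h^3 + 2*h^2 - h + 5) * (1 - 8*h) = 32*h^5 + 4*h^4 - 17*h^3 + 10*h^2 - 41*h + 5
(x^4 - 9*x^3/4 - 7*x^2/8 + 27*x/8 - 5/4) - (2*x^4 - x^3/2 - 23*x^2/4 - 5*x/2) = -x^4 - 7*x^3/4 + 39*x^2/8 + 47*x/8 - 5/4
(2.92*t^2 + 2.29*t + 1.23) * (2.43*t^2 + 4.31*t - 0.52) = 7.0956*t^4 + 18.1499*t^3 + 11.3404*t^2 + 4.1105*t - 0.6396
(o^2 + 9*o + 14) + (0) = o^2 + 9*o + 14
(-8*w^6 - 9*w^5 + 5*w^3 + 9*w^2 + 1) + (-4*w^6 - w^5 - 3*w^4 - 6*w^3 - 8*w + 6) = -12*w^6 - 10*w^5 - 3*w^4 - w^3 + 9*w^2 - 8*w + 7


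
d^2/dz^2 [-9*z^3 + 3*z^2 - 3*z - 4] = 6 - 54*z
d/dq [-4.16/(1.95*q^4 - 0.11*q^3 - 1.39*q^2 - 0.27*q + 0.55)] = (32.448*q^3 - 1.3728*q^2 - 11.5648*q - 1.1232)/(-1.95*q^4 + 0.11*q^3 + 1.39*q^2 + 0.27*q - 0.55)^2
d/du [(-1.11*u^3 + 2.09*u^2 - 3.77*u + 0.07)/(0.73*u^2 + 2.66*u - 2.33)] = (-0.8103*u^4 - 5.9052*u^3 + 16.0704*u^2 - 9.8416*u + 8.5979)/(0.5329*u^4 + 3.8836*u^3 + 3.6738*u^2 - 12.3956*u + 5.4289)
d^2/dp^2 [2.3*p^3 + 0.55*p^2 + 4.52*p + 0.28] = 13.8*p + 1.1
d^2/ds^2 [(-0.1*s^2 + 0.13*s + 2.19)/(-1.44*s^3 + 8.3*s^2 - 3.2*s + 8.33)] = (0.41472*s^6 - 1.617408*s^5 - 47.936448*s^4 + 424.19004*s^3 - 1025.959632*s^2 + 245.309892*s + 264.92484)/(2.985984*s^9 - 51.63264*s^8 + 317.51136*s^7 - 853.084664*s^6 + 1302.94176*s^5 - 2206.84494*s^4 + 1659.996848*s^3 - 1983.68121*s^2 + 666.13344*s - 578.009537)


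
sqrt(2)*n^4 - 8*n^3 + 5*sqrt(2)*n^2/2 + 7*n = n*(n - 7*sqrt(2)/2)*(n - sqrt(2))*(sqrt(2)*n + 1)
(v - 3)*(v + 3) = v^2 - 9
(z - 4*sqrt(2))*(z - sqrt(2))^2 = z^3 - 6*sqrt(2)*z^2 + 18*z - 8*sqrt(2)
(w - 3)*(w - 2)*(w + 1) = w^3 - 4*w^2 + w + 6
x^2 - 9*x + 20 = (x - 5)*(x - 4)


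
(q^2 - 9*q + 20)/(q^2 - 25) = (q - 4)/(q + 5)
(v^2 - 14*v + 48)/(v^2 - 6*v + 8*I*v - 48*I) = (v - 8)/(v + 8*I)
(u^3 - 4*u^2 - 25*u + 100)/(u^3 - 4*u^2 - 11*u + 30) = (u^2 + u - 20)/(u^2 + u - 6)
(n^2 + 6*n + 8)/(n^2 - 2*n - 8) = (n + 4)/(n - 4)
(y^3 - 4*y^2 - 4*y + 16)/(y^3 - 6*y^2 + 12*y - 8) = (y^2 - 2*y - 8)/(y^2 - 4*y + 4)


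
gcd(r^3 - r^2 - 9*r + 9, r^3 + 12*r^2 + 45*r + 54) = r + 3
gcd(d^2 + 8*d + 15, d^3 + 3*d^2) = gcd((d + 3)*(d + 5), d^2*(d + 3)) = d + 3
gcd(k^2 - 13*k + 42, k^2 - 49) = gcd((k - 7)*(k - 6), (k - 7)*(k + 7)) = k - 7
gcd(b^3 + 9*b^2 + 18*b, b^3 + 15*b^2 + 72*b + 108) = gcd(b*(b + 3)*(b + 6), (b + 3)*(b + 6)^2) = b^2 + 9*b + 18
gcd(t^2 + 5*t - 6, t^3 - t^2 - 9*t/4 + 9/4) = t - 1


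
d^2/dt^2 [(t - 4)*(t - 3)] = 2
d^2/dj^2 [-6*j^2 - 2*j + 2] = -12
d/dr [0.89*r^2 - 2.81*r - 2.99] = 1.78*r - 2.81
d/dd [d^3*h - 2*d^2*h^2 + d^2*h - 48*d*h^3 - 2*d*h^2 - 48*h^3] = h*(3*d^2 - 4*d*h + 2*d - 48*h^2 - 2*h)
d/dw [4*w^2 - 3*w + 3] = 8*w - 3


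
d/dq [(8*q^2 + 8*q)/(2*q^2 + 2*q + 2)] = 4*(2*q + 1)/(q^4 + 2*q^3 + 3*q^2 + 2*q + 1)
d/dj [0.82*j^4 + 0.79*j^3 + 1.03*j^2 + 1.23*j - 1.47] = 3.28*j^3 + 2.37*j^2 + 2.06*j + 1.23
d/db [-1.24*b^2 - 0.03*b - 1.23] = -2.48*b - 0.03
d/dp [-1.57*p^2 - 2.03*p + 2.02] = -3.14*p - 2.03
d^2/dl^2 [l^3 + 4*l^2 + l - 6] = 6*l + 8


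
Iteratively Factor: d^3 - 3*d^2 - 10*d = (d - 5)*(d^2 + 2*d) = d*(d - 5)*(d + 2)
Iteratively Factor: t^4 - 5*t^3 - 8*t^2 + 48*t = (t - 4)*(t^3 - t^2 - 12*t) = (t - 4)^2*(t^2 + 3*t) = (t - 4)^2*(t + 3)*(t)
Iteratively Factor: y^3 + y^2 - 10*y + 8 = (y + 4)*(y^2 - 3*y + 2) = (y - 2)*(y + 4)*(y - 1)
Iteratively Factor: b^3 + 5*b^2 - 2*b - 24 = (b - 2)*(b^2 + 7*b + 12) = (b - 2)*(b + 4)*(b + 3)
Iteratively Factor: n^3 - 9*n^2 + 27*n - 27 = (n - 3)*(n^2 - 6*n + 9) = (n - 3)^2*(n - 3)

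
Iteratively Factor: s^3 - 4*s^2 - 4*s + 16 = (s + 2)*(s^2 - 6*s + 8) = (s - 4)*(s + 2)*(s - 2)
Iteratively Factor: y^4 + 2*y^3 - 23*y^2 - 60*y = (y + 3)*(y^3 - y^2 - 20*y) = y*(y + 3)*(y^2 - y - 20) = y*(y - 5)*(y + 3)*(y + 4)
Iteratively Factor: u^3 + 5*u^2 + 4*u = (u + 1)*(u^2 + 4*u) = (u + 1)*(u + 4)*(u)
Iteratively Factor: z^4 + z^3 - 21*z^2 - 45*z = (z + 3)*(z^3 - 2*z^2 - 15*z) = (z - 5)*(z + 3)*(z^2 + 3*z) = (z - 5)*(z + 3)^2*(z)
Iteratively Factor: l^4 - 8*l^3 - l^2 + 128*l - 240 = (l + 4)*(l^3 - 12*l^2 + 47*l - 60) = (l - 5)*(l + 4)*(l^2 - 7*l + 12) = (l - 5)*(l - 3)*(l + 4)*(l - 4)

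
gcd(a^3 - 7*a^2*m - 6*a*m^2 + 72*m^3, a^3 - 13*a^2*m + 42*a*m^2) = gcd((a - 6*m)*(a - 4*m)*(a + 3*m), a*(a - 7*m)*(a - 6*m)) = a - 6*m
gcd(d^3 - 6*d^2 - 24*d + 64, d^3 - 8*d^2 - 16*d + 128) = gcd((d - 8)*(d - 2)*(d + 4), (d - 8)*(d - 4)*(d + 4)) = d^2 - 4*d - 32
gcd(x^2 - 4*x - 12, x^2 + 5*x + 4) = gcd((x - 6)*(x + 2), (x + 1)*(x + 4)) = 1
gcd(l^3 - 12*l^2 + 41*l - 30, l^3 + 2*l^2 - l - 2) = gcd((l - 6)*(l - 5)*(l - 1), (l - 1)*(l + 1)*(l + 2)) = l - 1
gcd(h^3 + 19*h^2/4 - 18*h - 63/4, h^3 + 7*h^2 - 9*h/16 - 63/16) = h^2 + 31*h/4 + 21/4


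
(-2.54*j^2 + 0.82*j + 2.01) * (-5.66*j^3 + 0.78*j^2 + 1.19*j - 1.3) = 14.3764*j^5 - 6.6224*j^4 - 13.7596*j^3 + 5.8456*j^2 + 1.3259*j - 2.613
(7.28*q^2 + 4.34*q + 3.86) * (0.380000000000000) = 2.7664*q^2 + 1.6492*q + 1.4668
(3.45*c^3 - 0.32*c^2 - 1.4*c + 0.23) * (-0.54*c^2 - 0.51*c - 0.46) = -1.863*c^5 - 1.5867*c^4 - 0.6678*c^3 + 0.737*c^2 + 0.5267*c - 0.1058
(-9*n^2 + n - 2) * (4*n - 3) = -36*n^3 + 31*n^2 - 11*n + 6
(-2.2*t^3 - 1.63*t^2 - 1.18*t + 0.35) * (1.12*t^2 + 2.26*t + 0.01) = -2.464*t^5 - 6.7976*t^4 - 5.0274*t^3 - 2.2911*t^2 + 0.7792*t + 0.0035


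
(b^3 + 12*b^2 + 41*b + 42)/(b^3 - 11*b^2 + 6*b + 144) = (b^2 + 9*b + 14)/(b^2 - 14*b + 48)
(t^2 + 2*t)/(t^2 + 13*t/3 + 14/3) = 3*t/(3*t + 7)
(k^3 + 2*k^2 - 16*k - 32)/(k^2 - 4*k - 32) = (k^2 - 2*k - 8)/(k - 8)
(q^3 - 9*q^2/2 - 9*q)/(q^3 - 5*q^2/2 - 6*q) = (q - 6)/(q - 4)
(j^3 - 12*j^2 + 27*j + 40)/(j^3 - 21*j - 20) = (j - 8)/(j + 4)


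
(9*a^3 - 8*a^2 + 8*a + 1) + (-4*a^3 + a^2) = 5*a^3 - 7*a^2 + 8*a + 1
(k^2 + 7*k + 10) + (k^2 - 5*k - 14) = 2*k^2 + 2*k - 4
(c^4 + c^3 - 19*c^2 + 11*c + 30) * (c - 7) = c^5 - 6*c^4 - 26*c^3 + 144*c^2 - 47*c - 210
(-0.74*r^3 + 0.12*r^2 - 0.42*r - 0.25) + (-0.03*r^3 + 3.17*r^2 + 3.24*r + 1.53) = -0.77*r^3 + 3.29*r^2 + 2.82*r + 1.28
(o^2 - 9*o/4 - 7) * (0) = 0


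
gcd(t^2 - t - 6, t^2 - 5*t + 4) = 1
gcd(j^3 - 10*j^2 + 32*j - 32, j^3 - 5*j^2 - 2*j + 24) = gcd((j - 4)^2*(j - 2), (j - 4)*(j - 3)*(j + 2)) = j - 4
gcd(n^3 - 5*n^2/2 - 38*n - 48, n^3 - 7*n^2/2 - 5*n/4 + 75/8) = n + 3/2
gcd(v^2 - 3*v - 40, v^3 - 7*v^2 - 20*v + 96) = v - 8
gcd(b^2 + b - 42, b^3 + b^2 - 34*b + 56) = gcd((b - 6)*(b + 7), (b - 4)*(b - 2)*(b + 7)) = b + 7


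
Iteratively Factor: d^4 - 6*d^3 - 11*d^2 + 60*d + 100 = (d + 2)*(d^3 - 8*d^2 + 5*d + 50) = (d + 2)^2*(d^2 - 10*d + 25) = (d - 5)*(d + 2)^2*(d - 5)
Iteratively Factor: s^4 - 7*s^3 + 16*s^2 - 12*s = (s - 2)*(s^3 - 5*s^2 + 6*s) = (s - 3)*(s - 2)*(s^2 - 2*s) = s*(s - 3)*(s - 2)*(s - 2)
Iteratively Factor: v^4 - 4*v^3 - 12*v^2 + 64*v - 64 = (v - 2)*(v^3 - 2*v^2 - 16*v + 32) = (v - 4)*(v - 2)*(v^2 + 2*v - 8) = (v - 4)*(v - 2)*(v + 4)*(v - 2)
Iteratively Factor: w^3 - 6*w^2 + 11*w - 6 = (w - 2)*(w^2 - 4*w + 3) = (w - 3)*(w - 2)*(w - 1)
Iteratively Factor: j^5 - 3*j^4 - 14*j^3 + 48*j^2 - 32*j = (j + 4)*(j^4 - 7*j^3 + 14*j^2 - 8*j) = j*(j + 4)*(j^3 - 7*j^2 + 14*j - 8) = j*(j - 4)*(j + 4)*(j^2 - 3*j + 2) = j*(j - 4)*(j - 1)*(j + 4)*(j - 2)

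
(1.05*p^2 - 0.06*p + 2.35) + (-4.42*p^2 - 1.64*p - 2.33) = -3.37*p^2 - 1.7*p + 0.02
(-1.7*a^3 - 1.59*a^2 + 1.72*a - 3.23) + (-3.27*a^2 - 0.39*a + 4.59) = -1.7*a^3 - 4.86*a^2 + 1.33*a + 1.36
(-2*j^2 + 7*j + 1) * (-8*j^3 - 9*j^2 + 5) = 16*j^5 - 38*j^4 - 71*j^3 - 19*j^2 + 35*j + 5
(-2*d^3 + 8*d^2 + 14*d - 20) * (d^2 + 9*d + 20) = -2*d^5 - 10*d^4 + 46*d^3 + 266*d^2 + 100*d - 400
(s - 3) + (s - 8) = 2*s - 11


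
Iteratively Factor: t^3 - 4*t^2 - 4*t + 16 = (t - 2)*(t^2 - 2*t - 8) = (t - 2)*(t + 2)*(t - 4)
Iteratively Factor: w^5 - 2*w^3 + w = (w + 1)*(w^4 - w^3 - w^2 + w) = (w - 1)*(w + 1)*(w^3 - w) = w*(w - 1)*(w + 1)*(w^2 - 1) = w*(w - 1)*(w + 1)^2*(w - 1)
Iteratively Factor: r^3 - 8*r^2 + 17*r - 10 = (r - 1)*(r^2 - 7*r + 10) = (r - 2)*(r - 1)*(r - 5)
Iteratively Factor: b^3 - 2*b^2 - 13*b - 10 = (b + 2)*(b^2 - 4*b - 5) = (b - 5)*(b + 2)*(b + 1)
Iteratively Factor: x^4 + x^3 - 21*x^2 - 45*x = (x + 3)*(x^3 - 2*x^2 - 15*x) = x*(x + 3)*(x^2 - 2*x - 15) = x*(x - 5)*(x + 3)*(x + 3)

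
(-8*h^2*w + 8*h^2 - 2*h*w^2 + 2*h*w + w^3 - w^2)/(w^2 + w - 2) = (-8*h^2 - 2*h*w + w^2)/(w + 2)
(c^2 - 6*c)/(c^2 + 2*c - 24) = c*(c - 6)/(c^2 + 2*c - 24)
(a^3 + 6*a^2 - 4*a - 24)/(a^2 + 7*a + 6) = (a^2 - 4)/(a + 1)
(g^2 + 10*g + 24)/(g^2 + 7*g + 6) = (g + 4)/(g + 1)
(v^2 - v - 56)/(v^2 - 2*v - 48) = (v + 7)/(v + 6)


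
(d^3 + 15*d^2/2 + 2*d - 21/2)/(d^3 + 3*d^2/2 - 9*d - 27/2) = (d^2 + 6*d - 7)/(d^2 - 9)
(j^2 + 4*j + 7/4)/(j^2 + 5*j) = (j^2 + 4*j + 7/4)/(j*(j + 5))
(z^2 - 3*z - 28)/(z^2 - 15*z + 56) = (z + 4)/(z - 8)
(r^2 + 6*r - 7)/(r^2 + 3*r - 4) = (r + 7)/(r + 4)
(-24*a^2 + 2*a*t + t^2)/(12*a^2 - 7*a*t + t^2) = (6*a + t)/(-3*a + t)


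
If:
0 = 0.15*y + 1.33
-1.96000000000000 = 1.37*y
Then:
No Solution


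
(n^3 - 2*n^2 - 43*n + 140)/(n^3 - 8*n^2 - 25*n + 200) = (n^2 + 3*n - 28)/(n^2 - 3*n - 40)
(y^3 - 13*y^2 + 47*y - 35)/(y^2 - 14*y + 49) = (y^2 - 6*y + 5)/(y - 7)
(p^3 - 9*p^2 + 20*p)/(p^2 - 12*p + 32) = p*(p - 5)/(p - 8)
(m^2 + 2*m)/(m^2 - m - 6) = m/(m - 3)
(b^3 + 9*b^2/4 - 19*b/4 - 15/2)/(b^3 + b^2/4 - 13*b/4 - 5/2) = (b + 3)/(b + 1)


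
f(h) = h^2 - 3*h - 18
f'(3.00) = 3.00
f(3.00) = -18.00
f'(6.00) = 9.00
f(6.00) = 0.00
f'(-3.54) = -10.08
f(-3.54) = 5.15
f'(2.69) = 2.38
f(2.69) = -18.83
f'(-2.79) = -8.58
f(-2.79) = -1.85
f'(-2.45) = -7.90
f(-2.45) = -4.65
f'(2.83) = 2.66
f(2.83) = -18.48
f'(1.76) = 0.52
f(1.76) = -20.18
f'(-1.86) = -6.72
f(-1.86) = -8.96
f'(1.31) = -0.38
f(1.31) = -20.21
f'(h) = 2*h - 3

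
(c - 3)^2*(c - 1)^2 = c^4 - 8*c^3 + 22*c^2 - 24*c + 9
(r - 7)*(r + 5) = r^2 - 2*r - 35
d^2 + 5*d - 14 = (d - 2)*(d + 7)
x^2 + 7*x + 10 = (x + 2)*(x + 5)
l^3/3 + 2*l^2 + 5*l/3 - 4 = (l/3 + 1)*(l - 1)*(l + 4)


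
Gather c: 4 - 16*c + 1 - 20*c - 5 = -36*c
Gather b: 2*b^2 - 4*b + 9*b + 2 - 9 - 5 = 2*b^2 + 5*b - 12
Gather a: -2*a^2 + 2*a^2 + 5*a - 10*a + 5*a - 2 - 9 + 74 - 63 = 0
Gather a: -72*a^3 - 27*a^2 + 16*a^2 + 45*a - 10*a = -72*a^3 - 11*a^2 + 35*a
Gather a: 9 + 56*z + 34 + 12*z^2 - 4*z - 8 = 12*z^2 + 52*z + 35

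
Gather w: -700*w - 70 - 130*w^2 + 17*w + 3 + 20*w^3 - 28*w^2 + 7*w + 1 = 20*w^3 - 158*w^2 - 676*w - 66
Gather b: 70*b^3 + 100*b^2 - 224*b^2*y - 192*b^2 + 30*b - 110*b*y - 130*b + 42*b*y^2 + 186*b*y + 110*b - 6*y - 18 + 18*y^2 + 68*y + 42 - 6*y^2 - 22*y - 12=70*b^3 + b^2*(-224*y - 92) + b*(42*y^2 + 76*y + 10) + 12*y^2 + 40*y + 12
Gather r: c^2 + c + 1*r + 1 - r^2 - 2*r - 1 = c^2 + c - r^2 - r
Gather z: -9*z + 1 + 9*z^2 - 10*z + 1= 9*z^2 - 19*z + 2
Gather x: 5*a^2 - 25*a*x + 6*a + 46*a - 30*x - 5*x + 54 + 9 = 5*a^2 + 52*a + x*(-25*a - 35) + 63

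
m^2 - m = m*(m - 1)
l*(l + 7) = l^2 + 7*l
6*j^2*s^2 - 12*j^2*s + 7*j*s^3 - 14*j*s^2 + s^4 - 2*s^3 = s*(j + s)*(6*j + s)*(s - 2)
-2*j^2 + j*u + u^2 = (-j + u)*(2*j + u)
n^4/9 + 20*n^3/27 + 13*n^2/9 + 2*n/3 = n*(n/3 + 1)^2*(n + 2/3)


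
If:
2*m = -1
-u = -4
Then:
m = -1/2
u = 4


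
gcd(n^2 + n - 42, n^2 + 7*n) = n + 7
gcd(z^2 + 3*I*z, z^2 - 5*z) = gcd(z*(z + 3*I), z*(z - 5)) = z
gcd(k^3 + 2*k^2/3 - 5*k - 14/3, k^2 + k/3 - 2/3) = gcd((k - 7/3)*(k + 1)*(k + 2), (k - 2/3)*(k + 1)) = k + 1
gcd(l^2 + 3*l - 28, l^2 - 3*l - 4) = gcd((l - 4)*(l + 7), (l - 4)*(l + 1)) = l - 4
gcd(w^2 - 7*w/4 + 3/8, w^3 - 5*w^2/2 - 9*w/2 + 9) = w - 3/2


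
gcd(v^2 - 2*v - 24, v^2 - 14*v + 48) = v - 6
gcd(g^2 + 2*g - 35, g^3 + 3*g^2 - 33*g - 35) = g^2 + 2*g - 35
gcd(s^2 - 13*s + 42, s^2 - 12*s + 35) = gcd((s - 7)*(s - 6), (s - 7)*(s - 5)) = s - 7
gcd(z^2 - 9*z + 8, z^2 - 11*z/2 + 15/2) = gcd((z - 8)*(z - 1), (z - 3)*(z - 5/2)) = 1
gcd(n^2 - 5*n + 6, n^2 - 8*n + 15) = n - 3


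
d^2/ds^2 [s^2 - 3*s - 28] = 2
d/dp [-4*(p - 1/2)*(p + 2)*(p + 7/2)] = -12*p^2 - 40*p - 17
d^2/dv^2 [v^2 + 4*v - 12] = 2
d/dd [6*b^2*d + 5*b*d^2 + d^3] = 6*b^2 + 10*b*d + 3*d^2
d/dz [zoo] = 0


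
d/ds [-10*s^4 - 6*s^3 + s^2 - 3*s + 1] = -40*s^3 - 18*s^2 + 2*s - 3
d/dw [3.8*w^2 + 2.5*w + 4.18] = 7.6*w + 2.5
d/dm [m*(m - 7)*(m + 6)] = 3*m^2 - 2*m - 42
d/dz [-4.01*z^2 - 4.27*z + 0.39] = -8.02*z - 4.27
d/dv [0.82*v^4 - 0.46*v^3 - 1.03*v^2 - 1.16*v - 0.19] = 3.28*v^3 - 1.38*v^2 - 2.06*v - 1.16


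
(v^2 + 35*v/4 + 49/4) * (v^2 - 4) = v^4 + 35*v^3/4 + 33*v^2/4 - 35*v - 49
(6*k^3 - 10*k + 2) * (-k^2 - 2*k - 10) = -6*k^5 - 12*k^4 - 50*k^3 + 18*k^2 + 96*k - 20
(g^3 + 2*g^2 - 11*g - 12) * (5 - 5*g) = -5*g^4 - 5*g^3 + 65*g^2 + 5*g - 60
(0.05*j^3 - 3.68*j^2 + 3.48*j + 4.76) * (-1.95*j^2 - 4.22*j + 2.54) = -0.0975*j^5 + 6.965*j^4 + 8.8706*j^3 - 33.3148*j^2 - 11.248*j + 12.0904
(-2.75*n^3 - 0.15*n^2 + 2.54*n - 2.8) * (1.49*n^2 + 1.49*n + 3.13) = -4.0975*n^5 - 4.321*n^4 - 5.0464*n^3 - 0.8569*n^2 + 3.7782*n - 8.764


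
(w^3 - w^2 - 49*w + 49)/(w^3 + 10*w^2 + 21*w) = (w^2 - 8*w + 7)/(w*(w + 3))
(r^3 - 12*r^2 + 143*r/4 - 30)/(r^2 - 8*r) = r - 4 + 15/(4*r)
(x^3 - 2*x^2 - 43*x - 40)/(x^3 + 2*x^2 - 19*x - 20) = (x - 8)/(x - 4)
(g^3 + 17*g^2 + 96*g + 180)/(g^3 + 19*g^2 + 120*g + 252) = (g + 5)/(g + 7)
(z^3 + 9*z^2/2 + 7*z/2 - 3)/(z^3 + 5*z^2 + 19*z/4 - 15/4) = 2*(z + 2)/(2*z + 5)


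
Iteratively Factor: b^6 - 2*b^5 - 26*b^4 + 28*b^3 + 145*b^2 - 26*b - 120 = (b - 5)*(b^5 + 3*b^4 - 11*b^3 - 27*b^2 + 10*b + 24) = (b - 5)*(b - 1)*(b^4 + 4*b^3 - 7*b^2 - 34*b - 24) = (b - 5)*(b - 1)*(b + 4)*(b^3 - 7*b - 6) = (b - 5)*(b - 1)*(b + 1)*(b + 4)*(b^2 - b - 6) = (b - 5)*(b - 3)*(b - 1)*(b + 1)*(b + 4)*(b + 2)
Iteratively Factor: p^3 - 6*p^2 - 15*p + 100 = (p - 5)*(p^2 - p - 20) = (p - 5)^2*(p + 4)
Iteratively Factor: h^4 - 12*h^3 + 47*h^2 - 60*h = (h - 4)*(h^3 - 8*h^2 + 15*h) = (h - 5)*(h - 4)*(h^2 - 3*h) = (h - 5)*(h - 4)*(h - 3)*(h)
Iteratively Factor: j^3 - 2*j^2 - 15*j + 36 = (j + 4)*(j^2 - 6*j + 9) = (j - 3)*(j + 4)*(j - 3)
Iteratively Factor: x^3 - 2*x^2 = (x)*(x^2 - 2*x) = x^2*(x - 2)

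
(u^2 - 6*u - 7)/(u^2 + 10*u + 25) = (u^2 - 6*u - 7)/(u^2 + 10*u + 25)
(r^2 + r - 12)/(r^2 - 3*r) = (r + 4)/r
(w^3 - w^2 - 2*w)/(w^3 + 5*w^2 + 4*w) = (w - 2)/(w + 4)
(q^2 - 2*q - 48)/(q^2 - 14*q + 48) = (q + 6)/(q - 6)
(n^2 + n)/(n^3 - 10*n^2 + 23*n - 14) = n*(n + 1)/(n^3 - 10*n^2 + 23*n - 14)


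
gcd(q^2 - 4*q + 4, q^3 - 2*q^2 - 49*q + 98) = q - 2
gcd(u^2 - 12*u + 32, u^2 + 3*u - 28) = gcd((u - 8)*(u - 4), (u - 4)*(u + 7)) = u - 4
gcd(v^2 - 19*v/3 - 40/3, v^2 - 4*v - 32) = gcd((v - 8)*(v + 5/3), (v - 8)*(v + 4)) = v - 8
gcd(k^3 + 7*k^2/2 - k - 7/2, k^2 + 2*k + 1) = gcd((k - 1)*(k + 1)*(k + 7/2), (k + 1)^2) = k + 1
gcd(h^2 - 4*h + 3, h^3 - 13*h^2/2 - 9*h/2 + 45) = h - 3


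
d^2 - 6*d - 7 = (d - 7)*(d + 1)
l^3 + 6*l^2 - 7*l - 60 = (l - 3)*(l + 4)*(l + 5)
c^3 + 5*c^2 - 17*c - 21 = (c - 3)*(c + 1)*(c + 7)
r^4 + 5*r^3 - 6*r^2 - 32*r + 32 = (r - 2)*(r - 1)*(r + 4)^2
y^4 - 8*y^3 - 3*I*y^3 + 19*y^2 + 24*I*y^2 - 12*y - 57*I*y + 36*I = (y - 4)*(y - 3)*(y - 1)*(y - 3*I)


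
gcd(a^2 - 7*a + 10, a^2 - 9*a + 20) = a - 5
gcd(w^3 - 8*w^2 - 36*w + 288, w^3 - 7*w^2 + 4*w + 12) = w - 6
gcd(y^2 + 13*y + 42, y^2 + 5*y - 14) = y + 7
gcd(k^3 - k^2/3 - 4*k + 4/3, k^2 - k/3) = k - 1/3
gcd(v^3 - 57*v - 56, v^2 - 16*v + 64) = v - 8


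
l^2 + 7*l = l*(l + 7)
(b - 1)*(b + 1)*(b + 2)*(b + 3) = b^4 + 5*b^3 + 5*b^2 - 5*b - 6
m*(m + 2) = m^2 + 2*m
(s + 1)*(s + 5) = s^2 + 6*s + 5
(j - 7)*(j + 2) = j^2 - 5*j - 14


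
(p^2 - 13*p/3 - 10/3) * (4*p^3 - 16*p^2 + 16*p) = 4*p^5 - 100*p^4/3 + 72*p^3 - 16*p^2 - 160*p/3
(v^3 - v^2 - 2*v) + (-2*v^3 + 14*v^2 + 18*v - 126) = -v^3 + 13*v^2 + 16*v - 126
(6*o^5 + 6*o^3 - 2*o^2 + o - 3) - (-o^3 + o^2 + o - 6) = 6*o^5 + 7*o^3 - 3*o^2 + 3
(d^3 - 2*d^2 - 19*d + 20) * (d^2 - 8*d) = d^5 - 10*d^4 - 3*d^3 + 172*d^2 - 160*d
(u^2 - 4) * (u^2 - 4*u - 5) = u^4 - 4*u^3 - 9*u^2 + 16*u + 20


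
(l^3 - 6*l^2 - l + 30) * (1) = l^3 - 6*l^2 - l + 30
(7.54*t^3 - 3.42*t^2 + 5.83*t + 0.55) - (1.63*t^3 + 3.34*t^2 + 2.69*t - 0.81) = 5.91*t^3 - 6.76*t^2 + 3.14*t + 1.36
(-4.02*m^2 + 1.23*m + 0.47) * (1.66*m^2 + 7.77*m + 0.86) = -6.6732*m^4 - 29.1936*m^3 + 6.8801*m^2 + 4.7097*m + 0.4042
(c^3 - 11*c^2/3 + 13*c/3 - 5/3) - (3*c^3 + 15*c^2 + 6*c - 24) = -2*c^3 - 56*c^2/3 - 5*c/3 + 67/3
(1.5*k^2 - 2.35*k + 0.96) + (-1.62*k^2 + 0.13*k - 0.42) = -0.12*k^2 - 2.22*k + 0.54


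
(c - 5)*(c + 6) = c^2 + c - 30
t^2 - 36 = (t - 6)*(t + 6)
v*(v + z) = v^2 + v*z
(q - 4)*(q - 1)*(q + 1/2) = q^3 - 9*q^2/2 + 3*q/2 + 2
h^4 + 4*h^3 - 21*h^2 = h^2*(h - 3)*(h + 7)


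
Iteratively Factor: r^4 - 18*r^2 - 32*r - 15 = (r + 1)*(r^3 - r^2 - 17*r - 15) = (r + 1)^2*(r^2 - 2*r - 15) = (r + 1)^2*(r + 3)*(r - 5)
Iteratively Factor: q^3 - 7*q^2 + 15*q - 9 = (q - 3)*(q^2 - 4*q + 3) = (q - 3)^2*(q - 1)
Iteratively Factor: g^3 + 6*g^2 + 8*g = (g + 2)*(g^2 + 4*g) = (g + 2)*(g + 4)*(g)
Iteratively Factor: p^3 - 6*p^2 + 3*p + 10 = (p - 2)*(p^2 - 4*p - 5) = (p - 2)*(p + 1)*(p - 5)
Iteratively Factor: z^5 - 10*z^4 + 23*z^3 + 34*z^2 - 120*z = (z)*(z^4 - 10*z^3 + 23*z^2 + 34*z - 120) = z*(z - 3)*(z^3 - 7*z^2 + 2*z + 40) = z*(z - 5)*(z - 3)*(z^2 - 2*z - 8) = z*(z - 5)*(z - 4)*(z - 3)*(z + 2)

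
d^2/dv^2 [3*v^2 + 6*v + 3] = 6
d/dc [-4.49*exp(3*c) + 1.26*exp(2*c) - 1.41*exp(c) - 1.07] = (-13.47*exp(2*c) + 2.52*exp(c) - 1.41)*exp(c)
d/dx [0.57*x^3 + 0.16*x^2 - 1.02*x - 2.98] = 1.71*x^2 + 0.32*x - 1.02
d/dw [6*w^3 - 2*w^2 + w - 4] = 18*w^2 - 4*w + 1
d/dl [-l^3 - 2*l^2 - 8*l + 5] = -3*l^2 - 4*l - 8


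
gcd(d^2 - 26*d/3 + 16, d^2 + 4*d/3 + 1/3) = 1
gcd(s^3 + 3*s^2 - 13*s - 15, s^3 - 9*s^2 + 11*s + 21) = s^2 - 2*s - 3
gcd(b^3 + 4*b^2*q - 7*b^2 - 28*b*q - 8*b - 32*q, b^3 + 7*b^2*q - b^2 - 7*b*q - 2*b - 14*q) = b + 1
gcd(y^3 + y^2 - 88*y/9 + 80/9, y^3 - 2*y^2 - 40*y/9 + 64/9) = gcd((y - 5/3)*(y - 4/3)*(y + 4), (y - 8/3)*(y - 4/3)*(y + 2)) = y - 4/3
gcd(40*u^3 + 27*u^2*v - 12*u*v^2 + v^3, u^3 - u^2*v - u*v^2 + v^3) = u + v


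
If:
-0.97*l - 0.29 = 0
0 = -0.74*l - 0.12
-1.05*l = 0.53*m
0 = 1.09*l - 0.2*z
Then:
No Solution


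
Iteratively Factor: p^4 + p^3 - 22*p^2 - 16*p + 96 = (p - 4)*(p^3 + 5*p^2 - 2*p - 24) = (p - 4)*(p - 2)*(p^2 + 7*p + 12) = (p - 4)*(p - 2)*(p + 3)*(p + 4)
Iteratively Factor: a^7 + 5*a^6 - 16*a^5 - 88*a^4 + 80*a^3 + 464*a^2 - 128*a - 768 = (a + 2)*(a^6 + 3*a^5 - 22*a^4 - 44*a^3 + 168*a^2 + 128*a - 384) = (a - 2)*(a + 2)*(a^5 + 5*a^4 - 12*a^3 - 68*a^2 + 32*a + 192) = (a - 2)*(a + 2)*(a + 4)*(a^4 + a^3 - 16*a^2 - 4*a + 48) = (a - 3)*(a - 2)*(a + 2)*(a + 4)*(a^3 + 4*a^2 - 4*a - 16) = (a - 3)*(a - 2)^2*(a + 2)*(a + 4)*(a^2 + 6*a + 8) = (a - 3)*(a - 2)^2*(a + 2)^2*(a + 4)*(a + 4)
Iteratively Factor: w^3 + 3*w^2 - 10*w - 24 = (w + 4)*(w^2 - w - 6) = (w - 3)*(w + 4)*(w + 2)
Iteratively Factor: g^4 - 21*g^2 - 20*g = (g + 1)*(g^3 - g^2 - 20*g) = (g - 5)*(g + 1)*(g^2 + 4*g) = g*(g - 5)*(g + 1)*(g + 4)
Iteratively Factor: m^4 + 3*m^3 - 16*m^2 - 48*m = (m + 3)*(m^3 - 16*m) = m*(m + 3)*(m^2 - 16) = m*(m - 4)*(m + 3)*(m + 4)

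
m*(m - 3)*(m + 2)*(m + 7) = m^4 + 6*m^3 - 13*m^2 - 42*m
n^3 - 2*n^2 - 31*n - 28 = (n - 7)*(n + 1)*(n + 4)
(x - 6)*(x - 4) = x^2 - 10*x + 24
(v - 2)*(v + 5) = v^2 + 3*v - 10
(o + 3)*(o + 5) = o^2 + 8*o + 15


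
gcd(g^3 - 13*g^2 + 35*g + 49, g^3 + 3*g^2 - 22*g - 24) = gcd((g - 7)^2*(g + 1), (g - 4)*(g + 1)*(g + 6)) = g + 1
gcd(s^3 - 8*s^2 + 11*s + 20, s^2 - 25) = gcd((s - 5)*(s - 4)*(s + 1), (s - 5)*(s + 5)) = s - 5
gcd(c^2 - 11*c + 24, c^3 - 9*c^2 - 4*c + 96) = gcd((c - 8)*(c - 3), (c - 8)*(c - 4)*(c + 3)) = c - 8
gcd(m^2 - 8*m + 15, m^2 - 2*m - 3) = m - 3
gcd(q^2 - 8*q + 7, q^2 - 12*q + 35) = q - 7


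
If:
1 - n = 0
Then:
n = 1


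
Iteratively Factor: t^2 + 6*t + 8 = (t + 4)*(t + 2)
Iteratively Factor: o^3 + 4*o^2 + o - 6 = (o + 3)*(o^2 + o - 2) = (o + 2)*(o + 3)*(o - 1)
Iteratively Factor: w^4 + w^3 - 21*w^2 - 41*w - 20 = (w - 5)*(w^3 + 6*w^2 + 9*w + 4) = (w - 5)*(w + 1)*(w^2 + 5*w + 4) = (w - 5)*(w + 1)^2*(w + 4)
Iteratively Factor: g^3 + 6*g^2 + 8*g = (g)*(g^2 + 6*g + 8) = g*(g + 2)*(g + 4)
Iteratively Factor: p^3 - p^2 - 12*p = (p + 3)*(p^2 - 4*p) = p*(p + 3)*(p - 4)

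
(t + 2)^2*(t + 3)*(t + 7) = t^4 + 14*t^3 + 65*t^2 + 124*t + 84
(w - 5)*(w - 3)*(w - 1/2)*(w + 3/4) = w^4 - 31*w^3/4 + 101*w^2/8 + 27*w/4 - 45/8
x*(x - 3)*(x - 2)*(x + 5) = x^4 - 19*x^2 + 30*x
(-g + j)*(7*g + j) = -7*g^2 + 6*g*j + j^2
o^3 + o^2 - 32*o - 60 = (o - 6)*(o + 2)*(o + 5)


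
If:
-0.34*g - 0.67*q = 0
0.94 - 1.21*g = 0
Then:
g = 0.78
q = -0.39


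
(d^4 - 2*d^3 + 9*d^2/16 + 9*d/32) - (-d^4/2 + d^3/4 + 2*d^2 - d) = 3*d^4/2 - 9*d^3/4 - 23*d^2/16 + 41*d/32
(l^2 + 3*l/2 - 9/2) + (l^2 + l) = 2*l^2 + 5*l/2 - 9/2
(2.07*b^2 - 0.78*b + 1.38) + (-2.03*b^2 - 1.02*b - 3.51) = 0.04*b^2 - 1.8*b - 2.13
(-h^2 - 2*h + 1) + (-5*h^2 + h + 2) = -6*h^2 - h + 3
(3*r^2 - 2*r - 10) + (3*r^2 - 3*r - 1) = 6*r^2 - 5*r - 11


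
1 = 1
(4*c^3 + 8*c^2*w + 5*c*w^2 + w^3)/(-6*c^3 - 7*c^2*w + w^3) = (2*c + w)/(-3*c + w)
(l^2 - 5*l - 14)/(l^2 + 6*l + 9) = (l^2 - 5*l - 14)/(l^2 + 6*l + 9)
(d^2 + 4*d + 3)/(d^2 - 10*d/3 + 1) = 3*(d^2 + 4*d + 3)/(3*d^2 - 10*d + 3)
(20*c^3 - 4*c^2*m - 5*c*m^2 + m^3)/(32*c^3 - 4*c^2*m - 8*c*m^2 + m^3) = (5*c - m)/(8*c - m)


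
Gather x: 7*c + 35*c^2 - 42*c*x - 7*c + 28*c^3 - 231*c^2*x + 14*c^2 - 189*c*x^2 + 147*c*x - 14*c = 28*c^3 + 49*c^2 - 189*c*x^2 - 14*c + x*(-231*c^2 + 105*c)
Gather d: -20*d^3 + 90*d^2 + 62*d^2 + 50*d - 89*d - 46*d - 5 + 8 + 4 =-20*d^3 + 152*d^2 - 85*d + 7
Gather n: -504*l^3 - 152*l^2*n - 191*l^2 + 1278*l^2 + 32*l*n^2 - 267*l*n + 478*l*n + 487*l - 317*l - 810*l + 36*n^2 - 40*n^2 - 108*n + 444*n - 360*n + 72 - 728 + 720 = -504*l^3 + 1087*l^2 - 640*l + n^2*(32*l - 4) + n*(-152*l^2 + 211*l - 24) + 64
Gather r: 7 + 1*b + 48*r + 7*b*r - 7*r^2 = b - 7*r^2 + r*(7*b + 48) + 7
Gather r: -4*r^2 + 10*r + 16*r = -4*r^2 + 26*r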